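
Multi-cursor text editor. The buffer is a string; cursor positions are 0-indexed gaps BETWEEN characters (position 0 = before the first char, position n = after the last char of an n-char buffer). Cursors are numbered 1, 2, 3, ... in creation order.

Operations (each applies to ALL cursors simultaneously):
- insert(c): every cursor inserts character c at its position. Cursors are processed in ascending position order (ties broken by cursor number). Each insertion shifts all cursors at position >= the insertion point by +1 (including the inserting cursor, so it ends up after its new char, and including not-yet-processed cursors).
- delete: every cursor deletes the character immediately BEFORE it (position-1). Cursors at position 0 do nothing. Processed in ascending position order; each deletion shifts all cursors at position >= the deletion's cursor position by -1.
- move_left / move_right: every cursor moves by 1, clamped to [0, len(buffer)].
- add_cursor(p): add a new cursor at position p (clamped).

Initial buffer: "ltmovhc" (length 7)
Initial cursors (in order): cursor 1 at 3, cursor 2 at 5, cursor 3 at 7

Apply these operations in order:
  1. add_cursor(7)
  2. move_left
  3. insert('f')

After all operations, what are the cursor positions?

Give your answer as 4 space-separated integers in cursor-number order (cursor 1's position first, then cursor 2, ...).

Answer: 3 6 10 10

Derivation:
After op 1 (add_cursor(7)): buffer="ltmovhc" (len 7), cursors c1@3 c2@5 c3@7 c4@7, authorship .......
After op 2 (move_left): buffer="ltmovhc" (len 7), cursors c1@2 c2@4 c3@6 c4@6, authorship .......
After op 3 (insert('f')): buffer="ltfmofvhffc" (len 11), cursors c1@3 c2@6 c3@10 c4@10, authorship ..1..2..34.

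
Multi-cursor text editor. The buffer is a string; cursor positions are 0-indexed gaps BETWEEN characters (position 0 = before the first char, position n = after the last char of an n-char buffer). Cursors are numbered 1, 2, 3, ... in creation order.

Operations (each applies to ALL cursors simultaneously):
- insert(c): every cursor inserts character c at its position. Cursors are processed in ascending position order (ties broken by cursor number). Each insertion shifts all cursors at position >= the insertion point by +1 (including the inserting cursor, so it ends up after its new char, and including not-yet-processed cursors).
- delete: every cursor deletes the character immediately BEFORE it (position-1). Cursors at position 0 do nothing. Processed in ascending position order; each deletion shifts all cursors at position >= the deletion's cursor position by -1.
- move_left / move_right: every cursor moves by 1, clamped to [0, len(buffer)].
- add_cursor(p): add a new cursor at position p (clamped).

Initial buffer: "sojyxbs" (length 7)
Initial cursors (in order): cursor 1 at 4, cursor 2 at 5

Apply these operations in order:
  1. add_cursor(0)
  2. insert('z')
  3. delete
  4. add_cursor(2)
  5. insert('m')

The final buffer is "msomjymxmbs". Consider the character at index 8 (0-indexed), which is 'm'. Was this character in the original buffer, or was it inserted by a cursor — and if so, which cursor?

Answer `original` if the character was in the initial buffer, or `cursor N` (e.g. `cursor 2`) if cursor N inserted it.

After op 1 (add_cursor(0)): buffer="sojyxbs" (len 7), cursors c3@0 c1@4 c2@5, authorship .......
After op 2 (insert('z')): buffer="zsojyzxzbs" (len 10), cursors c3@1 c1@6 c2@8, authorship 3....1.2..
After op 3 (delete): buffer="sojyxbs" (len 7), cursors c3@0 c1@4 c2@5, authorship .......
After op 4 (add_cursor(2)): buffer="sojyxbs" (len 7), cursors c3@0 c4@2 c1@4 c2@5, authorship .......
After op 5 (insert('m')): buffer="msomjymxmbs" (len 11), cursors c3@1 c4@4 c1@7 c2@9, authorship 3..4..1.2..
Authorship (.=original, N=cursor N): 3 . . 4 . . 1 . 2 . .
Index 8: author = 2

Answer: cursor 2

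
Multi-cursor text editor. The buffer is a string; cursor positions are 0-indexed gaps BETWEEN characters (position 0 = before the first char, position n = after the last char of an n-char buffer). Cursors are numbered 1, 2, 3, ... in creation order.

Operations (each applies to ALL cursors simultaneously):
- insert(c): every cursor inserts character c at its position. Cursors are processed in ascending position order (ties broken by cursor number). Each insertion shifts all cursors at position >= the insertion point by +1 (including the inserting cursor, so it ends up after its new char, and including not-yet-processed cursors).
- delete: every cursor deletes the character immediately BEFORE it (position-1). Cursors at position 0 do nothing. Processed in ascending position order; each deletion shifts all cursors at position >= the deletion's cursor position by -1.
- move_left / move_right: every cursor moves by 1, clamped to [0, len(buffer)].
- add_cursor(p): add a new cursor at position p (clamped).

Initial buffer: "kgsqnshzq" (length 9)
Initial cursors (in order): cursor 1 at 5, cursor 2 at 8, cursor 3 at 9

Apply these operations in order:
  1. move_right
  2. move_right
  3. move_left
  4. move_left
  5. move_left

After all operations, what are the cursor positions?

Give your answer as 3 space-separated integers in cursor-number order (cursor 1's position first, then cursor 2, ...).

Answer: 4 6 6

Derivation:
After op 1 (move_right): buffer="kgsqnshzq" (len 9), cursors c1@6 c2@9 c3@9, authorship .........
After op 2 (move_right): buffer="kgsqnshzq" (len 9), cursors c1@7 c2@9 c3@9, authorship .........
After op 3 (move_left): buffer="kgsqnshzq" (len 9), cursors c1@6 c2@8 c3@8, authorship .........
After op 4 (move_left): buffer="kgsqnshzq" (len 9), cursors c1@5 c2@7 c3@7, authorship .........
After op 5 (move_left): buffer="kgsqnshzq" (len 9), cursors c1@4 c2@6 c3@6, authorship .........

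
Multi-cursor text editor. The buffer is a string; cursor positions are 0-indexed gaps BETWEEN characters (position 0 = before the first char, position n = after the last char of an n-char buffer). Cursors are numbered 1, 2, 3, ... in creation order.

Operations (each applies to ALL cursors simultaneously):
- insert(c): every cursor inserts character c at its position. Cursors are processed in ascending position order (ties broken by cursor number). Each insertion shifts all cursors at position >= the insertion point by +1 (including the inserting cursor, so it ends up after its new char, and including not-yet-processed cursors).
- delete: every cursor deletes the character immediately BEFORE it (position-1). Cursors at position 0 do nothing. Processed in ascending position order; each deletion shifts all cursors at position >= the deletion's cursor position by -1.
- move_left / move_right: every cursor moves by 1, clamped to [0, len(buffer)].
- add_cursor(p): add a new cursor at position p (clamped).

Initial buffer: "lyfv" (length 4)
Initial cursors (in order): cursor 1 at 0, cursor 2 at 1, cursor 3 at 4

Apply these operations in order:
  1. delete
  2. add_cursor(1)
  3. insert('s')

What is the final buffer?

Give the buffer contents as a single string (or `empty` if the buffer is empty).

After op 1 (delete): buffer="yf" (len 2), cursors c1@0 c2@0 c3@2, authorship ..
After op 2 (add_cursor(1)): buffer="yf" (len 2), cursors c1@0 c2@0 c4@1 c3@2, authorship ..
After op 3 (insert('s')): buffer="ssysfs" (len 6), cursors c1@2 c2@2 c4@4 c3@6, authorship 12.4.3

Answer: ssysfs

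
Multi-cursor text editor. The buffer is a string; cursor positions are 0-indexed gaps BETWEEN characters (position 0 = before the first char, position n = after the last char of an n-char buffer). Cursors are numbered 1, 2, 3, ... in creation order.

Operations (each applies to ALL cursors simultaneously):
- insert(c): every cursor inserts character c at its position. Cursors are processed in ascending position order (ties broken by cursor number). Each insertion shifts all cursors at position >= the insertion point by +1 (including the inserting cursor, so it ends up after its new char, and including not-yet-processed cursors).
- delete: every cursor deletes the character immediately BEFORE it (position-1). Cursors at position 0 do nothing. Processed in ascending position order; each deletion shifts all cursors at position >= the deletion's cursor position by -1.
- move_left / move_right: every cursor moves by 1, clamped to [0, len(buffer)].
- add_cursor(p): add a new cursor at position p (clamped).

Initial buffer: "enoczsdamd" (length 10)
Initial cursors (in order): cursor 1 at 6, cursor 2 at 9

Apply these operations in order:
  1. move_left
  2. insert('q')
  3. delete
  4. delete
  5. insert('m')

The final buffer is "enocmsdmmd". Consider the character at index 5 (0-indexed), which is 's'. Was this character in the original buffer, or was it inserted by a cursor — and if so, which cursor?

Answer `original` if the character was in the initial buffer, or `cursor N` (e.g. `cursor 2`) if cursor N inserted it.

Answer: original

Derivation:
After op 1 (move_left): buffer="enoczsdamd" (len 10), cursors c1@5 c2@8, authorship ..........
After op 2 (insert('q')): buffer="enoczqsdaqmd" (len 12), cursors c1@6 c2@10, authorship .....1...2..
After op 3 (delete): buffer="enoczsdamd" (len 10), cursors c1@5 c2@8, authorship ..........
After op 4 (delete): buffer="enocsdmd" (len 8), cursors c1@4 c2@6, authorship ........
After op 5 (insert('m')): buffer="enocmsdmmd" (len 10), cursors c1@5 c2@8, authorship ....1..2..
Authorship (.=original, N=cursor N): . . . . 1 . . 2 . .
Index 5: author = original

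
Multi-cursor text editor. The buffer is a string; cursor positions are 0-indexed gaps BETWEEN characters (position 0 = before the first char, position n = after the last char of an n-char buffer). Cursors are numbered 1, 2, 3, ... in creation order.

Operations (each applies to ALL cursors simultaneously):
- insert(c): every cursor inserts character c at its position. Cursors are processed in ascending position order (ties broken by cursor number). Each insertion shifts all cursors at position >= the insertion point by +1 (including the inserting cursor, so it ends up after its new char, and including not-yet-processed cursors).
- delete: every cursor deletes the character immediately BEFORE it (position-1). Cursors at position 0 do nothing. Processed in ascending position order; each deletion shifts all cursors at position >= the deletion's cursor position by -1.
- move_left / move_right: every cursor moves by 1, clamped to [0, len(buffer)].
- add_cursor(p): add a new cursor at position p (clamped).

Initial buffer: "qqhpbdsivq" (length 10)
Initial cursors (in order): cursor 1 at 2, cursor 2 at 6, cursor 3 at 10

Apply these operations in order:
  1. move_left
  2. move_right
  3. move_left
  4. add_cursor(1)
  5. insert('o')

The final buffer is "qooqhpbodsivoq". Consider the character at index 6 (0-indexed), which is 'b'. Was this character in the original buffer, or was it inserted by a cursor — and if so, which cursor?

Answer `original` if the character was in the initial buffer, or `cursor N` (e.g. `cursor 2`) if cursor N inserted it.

Answer: original

Derivation:
After op 1 (move_left): buffer="qqhpbdsivq" (len 10), cursors c1@1 c2@5 c3@9, authorship ..........
After op 2 (move_right): buffer="qqhpbdsivq" (len 10), cursors c1@2 c2@6 c3@10, authorship ..........
After op 3 (move_left): buffer="qqhpbdsivq" (len 10), cursors c1@1 c2@5 c3@9, authorship ..........
After op 4 (add_cursor(1)): buffer="qqhpbdsivq" (len 10), cursors c1@1 c4@1 c2@5 c3@9, authorship ..........
After op 5 (insert('o')): buffer="qooqhpbodsivoq" (len 14), cursors c1@3 c4@3 c2@8 c3@13, authorship .14....2....3.
Authorship (.=original, N=cursor N): . 1 4 . . . . 2 . . . . 3 .
Index 6: author = original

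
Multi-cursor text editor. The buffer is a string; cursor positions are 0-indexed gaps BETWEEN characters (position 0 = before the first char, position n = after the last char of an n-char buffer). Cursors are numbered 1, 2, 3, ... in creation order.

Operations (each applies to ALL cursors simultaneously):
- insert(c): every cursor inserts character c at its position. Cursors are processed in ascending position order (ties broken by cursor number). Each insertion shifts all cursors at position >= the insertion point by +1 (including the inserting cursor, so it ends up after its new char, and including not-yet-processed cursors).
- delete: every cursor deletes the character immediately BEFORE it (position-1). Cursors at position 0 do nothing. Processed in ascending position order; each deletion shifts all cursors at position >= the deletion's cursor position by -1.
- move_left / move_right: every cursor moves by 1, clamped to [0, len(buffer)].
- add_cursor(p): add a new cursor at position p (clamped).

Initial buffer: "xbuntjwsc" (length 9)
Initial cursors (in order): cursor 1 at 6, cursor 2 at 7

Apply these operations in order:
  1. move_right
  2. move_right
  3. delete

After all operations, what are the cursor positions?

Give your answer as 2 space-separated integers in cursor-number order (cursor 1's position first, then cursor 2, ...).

After op 1 (move_right): buffer="xbuntjwsc" (len 9), cursors c1@7 c2@8, authorship .........
After op 2 (move_right): buffer="xbuntjwsc" (len 9), cursors c1@8 c2@9, authorship .........
After op 3 (delete): buffer="xbuntjw" (len 7), cursors c1@7 c2@7, authorship .......

Answer: 7 7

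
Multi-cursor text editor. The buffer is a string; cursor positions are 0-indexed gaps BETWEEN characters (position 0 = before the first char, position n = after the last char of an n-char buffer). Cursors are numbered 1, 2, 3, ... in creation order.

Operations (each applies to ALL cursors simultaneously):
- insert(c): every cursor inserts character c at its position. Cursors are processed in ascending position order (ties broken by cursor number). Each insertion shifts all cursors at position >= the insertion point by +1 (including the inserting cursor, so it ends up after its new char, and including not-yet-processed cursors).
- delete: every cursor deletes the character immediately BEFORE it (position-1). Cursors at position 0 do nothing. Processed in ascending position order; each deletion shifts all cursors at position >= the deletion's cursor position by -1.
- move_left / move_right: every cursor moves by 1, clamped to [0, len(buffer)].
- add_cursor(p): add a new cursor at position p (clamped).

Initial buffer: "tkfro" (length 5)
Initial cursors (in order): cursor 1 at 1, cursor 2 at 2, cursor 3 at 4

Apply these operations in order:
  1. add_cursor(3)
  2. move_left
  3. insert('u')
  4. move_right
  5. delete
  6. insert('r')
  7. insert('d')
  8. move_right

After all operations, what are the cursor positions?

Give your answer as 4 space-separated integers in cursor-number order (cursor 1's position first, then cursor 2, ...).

After op 1 (add_cursor(3)): buffer="tkfro" (len 5), cursors c1@1 c2@2 c4@3 c3@4, authorship .....
After op 2 (move_left): buffer="tkfro" (len 5), cursors c1@0 c2@1 c4@2 c3@3, authorship .....
After op 3 (insert('u')): buffer="utukufuro" (len 9), cursors c1@1 c2@3 c4@5 c3@7, authorship 1.2.4.3..
After op 4 (move_right): buffer="utukufuro" (len 9), cursors c1@2 c2@4 c4@6 c3@8, authorship 1.2.4.3..
After op 5 (delete): buffer="uuuuo" (len 5), cursors c1@1 c2@2 c4@3 c3@4, authorship 1243.
After op 6 (insert('r')): buffer="ururururo" (len 9), cursors c1@2 c2@4 c4@6 c3@8, authorship 11224433.
After op 7 (insert('d')): buffer="urdurdurdurdo" (len 13), cursors c1@3 c2@6 c4@9 c3@12, authorship 111222444333.
After op 8 (move_right): buffer="urdurdurdurdo" (len 13), cursors c1@4 c2@7 c4@10 c3@13, authorship 111222444333.

Answer: 4 7 13 10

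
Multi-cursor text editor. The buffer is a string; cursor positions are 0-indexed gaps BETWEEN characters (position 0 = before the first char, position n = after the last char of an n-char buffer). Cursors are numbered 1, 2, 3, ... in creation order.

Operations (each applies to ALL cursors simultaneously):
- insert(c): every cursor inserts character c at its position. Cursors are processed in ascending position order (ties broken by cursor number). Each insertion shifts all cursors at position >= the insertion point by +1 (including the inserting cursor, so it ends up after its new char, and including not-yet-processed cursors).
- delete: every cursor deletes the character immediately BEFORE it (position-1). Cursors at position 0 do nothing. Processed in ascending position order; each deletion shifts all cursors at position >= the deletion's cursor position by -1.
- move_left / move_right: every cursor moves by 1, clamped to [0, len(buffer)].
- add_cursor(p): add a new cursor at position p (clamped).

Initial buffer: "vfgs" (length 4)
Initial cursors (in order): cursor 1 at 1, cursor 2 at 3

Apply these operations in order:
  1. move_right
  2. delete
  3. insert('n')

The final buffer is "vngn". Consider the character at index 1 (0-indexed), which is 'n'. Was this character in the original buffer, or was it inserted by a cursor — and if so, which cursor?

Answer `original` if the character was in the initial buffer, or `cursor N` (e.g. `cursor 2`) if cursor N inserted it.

Answer: cursor 1

Derivation:
After op 1 (move_right): buffer="vfgs" (len 4), cursors c1@2 c2@4, authorship ....
After op 2 (delete): buffer="vg" (len 2), cursors c1@1 c2@2, authorship ..
After op 3 (insert('n')): buffer="vngn" (len 4), cursors c1@2 c2@4, authorship .1.2
Authorship (.=original, N=cursor N): . 1 . 2
Index 1: author = 1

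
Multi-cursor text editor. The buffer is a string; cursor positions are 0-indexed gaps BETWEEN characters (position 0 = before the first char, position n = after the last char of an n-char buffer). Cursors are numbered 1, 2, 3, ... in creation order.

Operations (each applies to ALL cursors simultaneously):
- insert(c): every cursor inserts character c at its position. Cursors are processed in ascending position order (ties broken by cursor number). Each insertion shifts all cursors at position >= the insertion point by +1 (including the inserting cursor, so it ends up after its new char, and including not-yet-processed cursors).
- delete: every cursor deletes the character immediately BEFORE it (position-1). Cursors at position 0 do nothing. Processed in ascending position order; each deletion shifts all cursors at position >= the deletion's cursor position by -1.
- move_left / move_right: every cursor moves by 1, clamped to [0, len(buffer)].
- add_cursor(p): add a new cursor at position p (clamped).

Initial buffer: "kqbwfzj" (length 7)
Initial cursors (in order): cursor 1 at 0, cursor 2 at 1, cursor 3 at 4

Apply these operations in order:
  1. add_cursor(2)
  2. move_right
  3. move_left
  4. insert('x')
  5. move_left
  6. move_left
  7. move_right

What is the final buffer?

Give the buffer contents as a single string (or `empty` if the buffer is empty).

After op 1 (add_cursor(2)): buffer="kqbwfzj" (len 7), cursors c1@0 c2@1 c4@2 c3@4, authorship .......
After op 2 (move_right): buffer="kqbwfzj" (len 7), cursors c1@1 c2@2 c4@3 c3@5, authorship .......
After op 3 (move_left): buffer="kqbwfzj" (len 7), cursors c1@0 c2@1 c4@2 c3@4, authorship .......
After op 4 (insert('x')): buffer="xkxqxbwxfzj" (len 11), cursors c1@1 c2@3 c4@5 c3@8, authorship 1.2.4..3...
After op 5 (move_left): buffer="xkxqxbwxfzj" (len 11), cursors c1@0 c2@2 c4@4 c3@7, authorship 1.2.4..3...
After op 6 (move_left): buffer="xkxqxbwxfzj" (len 11), cursors c1@0 c2@1 c4@3 c3@6, authorship 1.2.4..3...
After op 7 (move_right): buffer="xkxqxbwxfzj" (len 11), cursors c1@1 c2@2 c4@4 c3@7, authorship 1.2.4..3...

Answer: xkxqxbwxfzj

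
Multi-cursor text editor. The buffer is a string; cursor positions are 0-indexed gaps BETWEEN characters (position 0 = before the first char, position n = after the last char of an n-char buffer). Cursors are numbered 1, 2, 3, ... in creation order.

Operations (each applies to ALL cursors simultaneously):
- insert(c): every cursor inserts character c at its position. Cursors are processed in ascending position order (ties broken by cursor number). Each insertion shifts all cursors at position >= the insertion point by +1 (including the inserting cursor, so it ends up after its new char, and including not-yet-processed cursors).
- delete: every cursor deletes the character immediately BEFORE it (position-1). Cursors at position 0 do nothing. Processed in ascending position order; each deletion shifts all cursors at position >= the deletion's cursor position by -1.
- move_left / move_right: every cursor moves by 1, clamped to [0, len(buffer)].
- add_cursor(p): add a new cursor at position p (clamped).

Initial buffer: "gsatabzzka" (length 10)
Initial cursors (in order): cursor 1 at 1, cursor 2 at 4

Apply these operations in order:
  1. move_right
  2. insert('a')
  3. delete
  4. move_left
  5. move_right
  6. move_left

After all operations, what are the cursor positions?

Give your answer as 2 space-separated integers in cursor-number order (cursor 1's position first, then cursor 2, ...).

Answer: 1 4

Derivation:
After op 1 (move_right): buffer="gsatabzzka" (len 10), cursors c1@2 c2@5, authorship ..........
After op 2 (insert('a')): buffer="gsaataabzzka" (len 12), cursors c1@3 c2@7, authorship ..1...2.....
After op 3 (delete): buffer="gsatabzzka" (len 10), cursors c1@2 c2@5, authorship ..........
After op 4 (move_left): buffer="gsatabzzka" (len 10), cursors c1@1 c2@4, authorship ..........
After op 5 (move_right): buffer="gsatabzzka" (len 10), cursors c1@2 c2@5, authorship ..........
After op 6 (move_left): buffer="gsatabzzka" (len 10), cursors c1@1 c2@4, authorship ..........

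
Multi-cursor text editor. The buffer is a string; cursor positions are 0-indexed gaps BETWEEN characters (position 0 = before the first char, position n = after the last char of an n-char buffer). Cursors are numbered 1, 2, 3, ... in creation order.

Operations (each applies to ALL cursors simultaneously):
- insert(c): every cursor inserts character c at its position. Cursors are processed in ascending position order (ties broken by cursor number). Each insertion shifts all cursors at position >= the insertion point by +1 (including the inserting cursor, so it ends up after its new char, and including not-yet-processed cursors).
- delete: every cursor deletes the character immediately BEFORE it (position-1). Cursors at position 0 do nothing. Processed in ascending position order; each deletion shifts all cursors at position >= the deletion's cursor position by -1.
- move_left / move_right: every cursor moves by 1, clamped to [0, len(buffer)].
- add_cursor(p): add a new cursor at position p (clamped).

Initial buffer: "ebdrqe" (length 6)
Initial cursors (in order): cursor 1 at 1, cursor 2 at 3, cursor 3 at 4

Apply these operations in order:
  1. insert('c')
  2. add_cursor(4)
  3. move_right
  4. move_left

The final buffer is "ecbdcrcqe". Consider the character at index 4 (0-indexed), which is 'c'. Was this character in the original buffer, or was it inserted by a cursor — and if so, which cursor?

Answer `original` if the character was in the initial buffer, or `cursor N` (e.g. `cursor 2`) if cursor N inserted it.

After op 1 (insert('c')): buffer="ecbdcrcqe" (len 9), cursors c1@2 c2@5 c3@7, authorship .1..2.3..
After op 2 (add_cursor(4)): buffer="ecbdcrcqe" (len 9), cursors c1@2 c4@4 c2@5 c3@7, authorship .1..2.3..
After op 3 (move_right): buffer="ecbdcrcqe" (len 9), cursors c1@3 c4@5 c2@6 c3@8, authorship .1..2.3..
After op 4 (move_left): buffer="ecbdcrcqe" (len 9), cursors c1@2 c4@4 c2@5 c3@7, authorship .1..2.3..
Authorship (.=original, N=cursor N): . 1 . . 2 . 3 . .
Index 4: author = 2

Answer: cursor 2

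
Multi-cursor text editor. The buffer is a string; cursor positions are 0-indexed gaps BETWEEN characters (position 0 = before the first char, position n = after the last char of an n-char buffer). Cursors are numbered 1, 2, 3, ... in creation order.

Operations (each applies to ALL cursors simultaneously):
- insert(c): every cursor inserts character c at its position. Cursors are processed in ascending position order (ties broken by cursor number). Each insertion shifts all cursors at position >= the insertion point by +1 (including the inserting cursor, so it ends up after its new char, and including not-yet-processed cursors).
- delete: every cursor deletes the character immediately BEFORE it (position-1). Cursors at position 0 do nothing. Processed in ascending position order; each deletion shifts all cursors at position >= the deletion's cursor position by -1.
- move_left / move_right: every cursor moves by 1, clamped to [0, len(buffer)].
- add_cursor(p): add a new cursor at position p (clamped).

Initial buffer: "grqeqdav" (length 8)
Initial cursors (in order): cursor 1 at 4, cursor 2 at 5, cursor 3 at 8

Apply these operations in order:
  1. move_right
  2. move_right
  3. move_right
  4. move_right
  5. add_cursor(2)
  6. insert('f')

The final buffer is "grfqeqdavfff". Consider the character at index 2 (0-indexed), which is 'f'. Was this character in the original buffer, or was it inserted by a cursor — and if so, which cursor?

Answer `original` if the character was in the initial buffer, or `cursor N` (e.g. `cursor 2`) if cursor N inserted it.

Answer: cursor 4

Derivation:
After op 1 (move_right): buffer="grqeqdav" (len 8), cursors c1@5 c2@6 c3@8, authorship ........
After op 2 (move_right): buffer="grqeqdav" (len 8), cursors c1@6 c2@7 c3@8, authorship ........
After op 3 (move_right): buffer="grqeqdav" (len 8), cursors c1@7 c2@8 c3@8, authorship ........
After op 4 (move_right): buffer="grqeqdav" (len 8), cursors c1@8 c2@8 c3@8, authorship ........
After op 5 (add_cursor(2)): buffer="grqeqdav" (len 8), cursors c4@2 c1@8 c2@8 c3@8, authorship ........
After op 6 (insert('f')): buffer="grfqeqdavfff" (len 12), cursors c4@3 c1@12 c2@12 c3@12, authorship ..4......123
Authorship (.=original, N=cursor N): . . 4 . . . . . . 1 2 3
Index 2: author = 4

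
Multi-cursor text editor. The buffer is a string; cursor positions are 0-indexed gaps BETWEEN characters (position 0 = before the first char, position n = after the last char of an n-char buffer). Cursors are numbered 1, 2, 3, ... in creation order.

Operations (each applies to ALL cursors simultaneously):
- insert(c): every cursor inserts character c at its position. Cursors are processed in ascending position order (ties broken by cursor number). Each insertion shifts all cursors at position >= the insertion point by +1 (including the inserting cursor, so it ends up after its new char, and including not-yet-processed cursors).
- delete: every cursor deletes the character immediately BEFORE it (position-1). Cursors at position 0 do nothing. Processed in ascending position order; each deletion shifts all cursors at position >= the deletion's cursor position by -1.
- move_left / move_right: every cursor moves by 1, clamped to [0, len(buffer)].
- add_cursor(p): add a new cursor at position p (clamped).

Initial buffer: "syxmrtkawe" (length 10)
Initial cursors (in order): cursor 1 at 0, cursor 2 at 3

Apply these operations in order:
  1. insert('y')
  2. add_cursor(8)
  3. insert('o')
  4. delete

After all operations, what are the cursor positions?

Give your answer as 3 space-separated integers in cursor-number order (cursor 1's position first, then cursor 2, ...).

Answer: 1 5 8

Derivation:
After op 1 (insert('y')): buffer="ysyxymrtkawe" (len 12), cursors c1@1 c2@5, authorship 1...2.......
After op 2 (add_cursor(8)): buffer="ysyxymrtkawe" (len 12), cursors c1@1 c2@5 c3@8, authorship 1...2.......
After op 3 (insert('o')): buffer="yosyxyomrtokawe" (len 15), cursors c1@2 c2@7 c3@11, authorship 11...22...3....
After op 4 (delete): buffer="ysyxymrtkawe" (len 12), cursors c1@1 c2@5 c3@8, authorship 1...2.......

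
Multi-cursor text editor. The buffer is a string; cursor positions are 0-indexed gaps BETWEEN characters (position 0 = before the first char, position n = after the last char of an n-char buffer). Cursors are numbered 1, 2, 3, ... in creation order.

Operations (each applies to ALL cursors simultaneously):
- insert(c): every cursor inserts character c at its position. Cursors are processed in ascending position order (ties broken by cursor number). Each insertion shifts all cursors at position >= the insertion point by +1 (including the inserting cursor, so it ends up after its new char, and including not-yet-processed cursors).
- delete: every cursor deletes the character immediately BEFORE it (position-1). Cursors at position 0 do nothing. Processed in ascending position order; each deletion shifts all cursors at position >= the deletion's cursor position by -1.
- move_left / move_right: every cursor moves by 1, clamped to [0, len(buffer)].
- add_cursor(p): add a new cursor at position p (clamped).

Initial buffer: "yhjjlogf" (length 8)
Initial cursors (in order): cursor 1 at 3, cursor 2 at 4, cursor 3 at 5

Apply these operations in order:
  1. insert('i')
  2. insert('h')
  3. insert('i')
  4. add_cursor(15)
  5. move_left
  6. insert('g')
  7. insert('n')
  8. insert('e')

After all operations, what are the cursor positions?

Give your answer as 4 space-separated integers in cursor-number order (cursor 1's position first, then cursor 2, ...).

After op 1 (insert('i')): buffer="yhjijiliogf" (len 11), cursors c1@4 c2@6 c3@8, authorship ...1.2.3...
After op 2 (insert('h')): buffer="yhjihjihlihogf" (len 14), cursors c1@5 c2@8 c3@11, authorship ...11.22.33...
After op 3 (insert('i')): buffer="yhjihijihilihiogf" (len 17), cursors c1@6 c2@10 c3@14, authorship ...111.222.333...
After op 4 (add_cursor(15)): buffer="yhjihijihilihiogf" (len 17), cursors c1@6 c2@10 c3@14 c4@15, authorship ...111.222.333...
After op 5 (move_left): buffer="yhjihijihilihiogf" (len 17), cursors c1@5 c2@9 c3@13 c4@14, authorship ...111.222.333...
After op 6 (insert('g')): buffer="yhjihgijihgilihgigogf" (len 21), cursors c1@6 c2@11 c3@16 c4@18, authorship ...1111.2222.33334...
After op 7 (insert('n')): buffer="yhjihgnijihgnilihgnignogf" (len 25), cursors c1@7 c2@13 c3@19 c4@22, authorship ...11111.22222.3333344...
After op 8 (insert('e')): buffer="yhjihgneijihgneilihgneigneogf" (len 29), cursors c1@8 c2@15 c3@22 c4@26, authorship ...111111.222222.333333444...

Answer: 8 15 22 26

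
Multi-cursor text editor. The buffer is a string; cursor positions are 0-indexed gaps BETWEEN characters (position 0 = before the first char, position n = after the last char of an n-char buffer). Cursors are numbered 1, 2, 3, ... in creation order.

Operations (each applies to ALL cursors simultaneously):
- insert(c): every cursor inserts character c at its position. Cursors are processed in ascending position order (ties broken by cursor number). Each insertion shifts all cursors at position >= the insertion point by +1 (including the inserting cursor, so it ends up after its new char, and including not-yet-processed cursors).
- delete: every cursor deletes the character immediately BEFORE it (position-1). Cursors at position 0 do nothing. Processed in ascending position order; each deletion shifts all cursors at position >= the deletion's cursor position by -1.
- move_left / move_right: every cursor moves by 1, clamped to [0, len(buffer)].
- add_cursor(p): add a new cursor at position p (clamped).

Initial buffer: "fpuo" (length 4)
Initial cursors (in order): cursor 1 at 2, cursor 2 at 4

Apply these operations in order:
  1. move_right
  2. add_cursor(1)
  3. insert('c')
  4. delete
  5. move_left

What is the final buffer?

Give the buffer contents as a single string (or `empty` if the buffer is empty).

Answer: fpuo

Derivation:
After op 1 (move_right): buffer="fpuo" (len 4), cursors c1@3 c2@4, authorship ....
After op 2 (add_cursor(1)): buffer="fpuo" (len 4), cursors c3@1 c1@3 c2@4, authorship ....
After op 3 (insert('c')): buffer="fcpucoc" (len 7), cursors c3@2 c1@5 c2@7, authorship .3..1.2
After op 4 (delete): buffer="fpuo" (len 4), cursors c3@1 c1@3 c2@4, authorship ....
After op 5 (move_left): buffer="fpuo" (len 4), cursors c3@0 c1@2 c2@3, authorship ....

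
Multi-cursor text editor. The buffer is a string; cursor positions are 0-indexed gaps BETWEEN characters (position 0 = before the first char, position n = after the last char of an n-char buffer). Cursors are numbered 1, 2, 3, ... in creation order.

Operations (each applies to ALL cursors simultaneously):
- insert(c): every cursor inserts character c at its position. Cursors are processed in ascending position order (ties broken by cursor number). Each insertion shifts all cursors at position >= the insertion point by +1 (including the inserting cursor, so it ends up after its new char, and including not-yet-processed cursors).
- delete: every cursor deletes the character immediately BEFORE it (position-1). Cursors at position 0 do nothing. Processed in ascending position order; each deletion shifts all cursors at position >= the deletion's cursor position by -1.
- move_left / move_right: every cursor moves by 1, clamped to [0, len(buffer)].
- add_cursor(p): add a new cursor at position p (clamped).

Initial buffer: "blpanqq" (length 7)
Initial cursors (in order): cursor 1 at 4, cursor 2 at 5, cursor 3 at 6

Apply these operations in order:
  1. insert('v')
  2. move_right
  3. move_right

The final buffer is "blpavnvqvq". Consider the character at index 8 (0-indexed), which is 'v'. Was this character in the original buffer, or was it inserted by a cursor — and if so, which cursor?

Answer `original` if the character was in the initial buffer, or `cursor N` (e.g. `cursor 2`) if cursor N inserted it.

After op 1 (insert('v')): buffer="blpavnvqvq" (len 10), cursors c1@5 c2@7 c3@9, authorship ....1.2.3.
After op 2 (move_right): buffer="blpavnvqvq" (len 10), cursors c1@6 c2@8 c3@10, authorship ....1.2.3.
After op 3 (move_right): buffer="blpavnvqvq" (len 10), cursors c1@7 c2@9 c3@10, authorship ....1.2.3.
Authorship (.=original, N=cursor N): . . . . 1 . 2 . 3 .
Index 8: author = 3

Answer: cursor 3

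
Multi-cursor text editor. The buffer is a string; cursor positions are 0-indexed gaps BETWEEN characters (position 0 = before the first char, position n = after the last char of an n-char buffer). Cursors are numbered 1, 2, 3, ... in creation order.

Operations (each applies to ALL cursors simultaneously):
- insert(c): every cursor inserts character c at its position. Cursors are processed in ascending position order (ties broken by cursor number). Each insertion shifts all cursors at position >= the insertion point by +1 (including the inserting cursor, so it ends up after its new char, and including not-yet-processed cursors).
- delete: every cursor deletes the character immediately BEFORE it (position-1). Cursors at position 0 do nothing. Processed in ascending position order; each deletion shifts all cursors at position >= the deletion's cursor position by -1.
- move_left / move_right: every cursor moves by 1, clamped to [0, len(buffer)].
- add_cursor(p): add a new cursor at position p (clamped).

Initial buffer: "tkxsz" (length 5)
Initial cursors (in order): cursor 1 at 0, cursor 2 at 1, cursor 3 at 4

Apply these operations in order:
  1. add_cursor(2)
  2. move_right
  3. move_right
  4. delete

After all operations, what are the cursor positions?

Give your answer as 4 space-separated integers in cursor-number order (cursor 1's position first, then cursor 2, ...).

After op 1 (add_cursor(2)): buffer="tkxsz" (len 5), cursors c1@0 c2@1 c4@2 c3@4, authorship .....
After op 2 (move_right): buffer="tkxsz" (len 5), cursors c1@1 c2@2 c4@3 c3@5, authorship .....
After op 3 (move_right): buffer="tkxsz" (len 5), cursors c1@2 c2@3 c4@4 c3@5, authorship .....
After op 4 (delete): buffer="t" (len 1), cursors c1@1 c2@1 c3@1 c4@1, authorship .

Answer: 1 1 1 1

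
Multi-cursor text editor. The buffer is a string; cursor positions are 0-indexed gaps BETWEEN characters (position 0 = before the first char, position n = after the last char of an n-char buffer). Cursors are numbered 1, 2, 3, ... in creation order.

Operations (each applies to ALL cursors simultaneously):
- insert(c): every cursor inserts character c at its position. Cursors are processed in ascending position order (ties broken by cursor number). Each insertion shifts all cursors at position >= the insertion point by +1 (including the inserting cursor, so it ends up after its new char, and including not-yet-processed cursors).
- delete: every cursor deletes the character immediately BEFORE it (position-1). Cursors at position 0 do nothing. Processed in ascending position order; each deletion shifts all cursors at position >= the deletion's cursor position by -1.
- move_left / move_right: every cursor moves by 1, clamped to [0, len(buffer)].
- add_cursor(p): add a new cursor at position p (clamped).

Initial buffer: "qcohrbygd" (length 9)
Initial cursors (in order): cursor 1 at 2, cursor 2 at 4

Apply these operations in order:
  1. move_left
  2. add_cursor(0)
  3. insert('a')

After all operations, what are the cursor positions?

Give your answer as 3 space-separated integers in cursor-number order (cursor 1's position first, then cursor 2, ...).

Answer: 3 6 1

Derivation:
After op 1 (move_left): buffer="qcohrbygd" (len 9), cursors c1@1 c2@3, authorship .........
After op 2 (add_cursor(0)): buffer="qcohrbygd" (len 9), cursors c3@0 c1@1 c2@3, authorship .........
After op 3 (insert('a')): buffer="aqacoahrbygd" (len 12), cursors c3@1 c1@3 c2@6, authorship 3.1..2......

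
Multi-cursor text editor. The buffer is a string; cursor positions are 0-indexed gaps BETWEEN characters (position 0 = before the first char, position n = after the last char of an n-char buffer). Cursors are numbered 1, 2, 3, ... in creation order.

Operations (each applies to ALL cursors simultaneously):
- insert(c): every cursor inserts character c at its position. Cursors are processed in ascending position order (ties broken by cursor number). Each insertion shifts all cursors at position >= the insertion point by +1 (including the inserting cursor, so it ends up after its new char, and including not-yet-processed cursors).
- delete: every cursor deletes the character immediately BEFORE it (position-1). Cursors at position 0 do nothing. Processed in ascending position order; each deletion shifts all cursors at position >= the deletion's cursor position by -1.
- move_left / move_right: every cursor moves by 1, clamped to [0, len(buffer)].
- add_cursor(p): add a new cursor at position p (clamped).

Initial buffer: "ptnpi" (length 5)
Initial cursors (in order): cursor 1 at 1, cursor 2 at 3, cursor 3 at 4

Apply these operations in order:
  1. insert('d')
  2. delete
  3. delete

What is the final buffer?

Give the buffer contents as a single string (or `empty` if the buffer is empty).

Answer: ti

Derivation:
After op 1 (insert('d')): buffer="pdtndpdi" (len 8), cursors c1@2 c2@5 c3@7, authorship .1..2.3.
After op 2 (delete): buffer="ptnpi" (len 5), cursors c1@1 c2@3 c3@4, authorship .....
After op 3 (delete): buffer="ti" (len 2), cursors c1@0 c2@1 c3@1, authorship ..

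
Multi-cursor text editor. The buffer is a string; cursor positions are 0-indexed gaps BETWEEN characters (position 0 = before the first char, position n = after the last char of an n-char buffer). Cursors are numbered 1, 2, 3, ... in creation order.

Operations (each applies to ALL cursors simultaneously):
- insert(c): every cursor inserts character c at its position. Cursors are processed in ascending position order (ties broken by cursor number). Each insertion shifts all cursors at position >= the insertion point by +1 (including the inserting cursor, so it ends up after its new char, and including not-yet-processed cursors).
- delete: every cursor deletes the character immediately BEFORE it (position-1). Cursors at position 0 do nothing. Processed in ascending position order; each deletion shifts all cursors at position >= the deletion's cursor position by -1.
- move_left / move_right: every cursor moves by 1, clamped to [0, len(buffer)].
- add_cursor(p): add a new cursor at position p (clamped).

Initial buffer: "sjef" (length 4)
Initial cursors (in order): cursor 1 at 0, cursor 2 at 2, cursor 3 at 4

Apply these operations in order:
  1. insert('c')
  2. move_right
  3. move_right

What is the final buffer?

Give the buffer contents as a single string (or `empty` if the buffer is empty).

Answer: csjcefc

Derivation:
After op 1 (insert('c')): buffer="csjcefc" (len 7), cursors c1@1 c2@4 c3@7, authorship 1..2..3
After op 2 (move_right): buffer="csjcefc" (len 7), cursors c1@2 c2@5 c3@7, authorship 1..2..3
After op 3 (move_right): buffer="csjcefc" (len 7), cursors c1@3 c2@6 c3@7, authorship 1..2..3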